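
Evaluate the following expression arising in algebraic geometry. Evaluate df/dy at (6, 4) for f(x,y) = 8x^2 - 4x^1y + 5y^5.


df/dy = (-4)*x^1 + 5*5*y^4
At (6,4): (-4)*6^1 + 5*5*4^4
= -24 + 6400
= 6376

6376


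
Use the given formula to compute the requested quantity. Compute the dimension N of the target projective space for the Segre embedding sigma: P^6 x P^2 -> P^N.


The Segre embedding maps P^m x P^n into P^N via
all products of coordinates from each factor.
N = (m+1)(n+1) - 1
N = (6+1)(2+1) - 1
N = 7*3 - 1
N = 21 - 1 = 20

20


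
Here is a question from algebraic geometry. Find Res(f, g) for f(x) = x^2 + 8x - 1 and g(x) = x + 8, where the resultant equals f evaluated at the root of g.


For Res(f, x - c), we evaluate f at x = c.
f(-8) = (-8)^2 + 8*(-8) - 1
= 64 - 64 - 1
= 0 - 1 = -1
Res(f, g) = -1

-1


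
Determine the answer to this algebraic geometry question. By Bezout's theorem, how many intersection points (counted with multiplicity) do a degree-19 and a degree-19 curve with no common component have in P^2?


Bezout's theorem states the intersection count equals the product of degrees.
Intersection count = 19 * 19 = 361

361


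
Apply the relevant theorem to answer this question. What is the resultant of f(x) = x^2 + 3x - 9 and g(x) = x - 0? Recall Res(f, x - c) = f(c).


For Res(f, x - c), we evaluate f at x = c.
f(0) = 0^2 + 3*0 - 9
= 0 + 0 - 9
= 0 - 9 = -9
Res(f, g) = -9

-9


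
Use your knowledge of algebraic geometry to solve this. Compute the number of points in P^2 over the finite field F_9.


P^2(F_9) has (q^(n+1) - 1)/(q - 1) points.
= 9^2 + 9^1 + 9^0
= 81 + 9 + 1
= 91

91


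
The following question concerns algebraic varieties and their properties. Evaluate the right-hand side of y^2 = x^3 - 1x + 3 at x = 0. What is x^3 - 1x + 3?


Compute x^3 - 1x + 3 at x = 0:
x^3 = 0^3 = 0
(-1)*x = (-1)*0 = 0
Sum: 0 + 0 + 3 = 3

3


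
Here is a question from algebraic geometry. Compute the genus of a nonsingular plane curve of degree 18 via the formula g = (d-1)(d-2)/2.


Using the genus formula for smooth plane curves:
g = (d-1)(d-2)/2
g = (18-1)(18-2)/2
g = 17*16/2
g = 272/2 = 136

136


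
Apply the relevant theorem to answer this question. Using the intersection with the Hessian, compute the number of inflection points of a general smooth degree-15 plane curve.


For a general smooth plane curve C of degree d, the inflection points are
the intersection of C with its Hessian curve, which has degree 3(d-2).
By Bezout, the total intersection number is d * 3(d-2) = 15 * 39 = 585.
For a general curve every flex is ordinary, so each contributes
multiplicity 1 to C·Hess(C), and the number of distinct inflection
points is 3d(d-2).
Inflection points = 3*15*(15-2) = 3*15*13 = 585

585


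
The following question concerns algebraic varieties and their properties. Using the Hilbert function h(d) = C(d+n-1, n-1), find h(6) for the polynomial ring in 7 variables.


The Hilbert function for the polynomial ring in 7 variables is:
h(d) = C(d+n-1, n-1)
h(6) = C(6+7-1, 7-1) = C(12, 6)
= 12! / (6! * 6!)
= 924

924


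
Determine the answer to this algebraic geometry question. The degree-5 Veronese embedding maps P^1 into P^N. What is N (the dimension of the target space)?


The Veronese embedding v_d: P^n -> P^N maps each point to all
degree-d monomials in n+1 homogeneous coordinates.
N = C(n+d, d) - 1
N = C(1+5, 5) - 1
N = C(6, 5) - 1
C(6, 5) = 6
N = 6 - 1 = 5

5


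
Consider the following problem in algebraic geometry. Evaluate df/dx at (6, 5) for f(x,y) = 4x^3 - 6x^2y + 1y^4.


df/dx = 3*4*x^2 + 2*(-6)*x^1*y
At (6,5): 3*4*6^2 + 2*(-6)*6^1*5
= 432 - 360
= 72

72


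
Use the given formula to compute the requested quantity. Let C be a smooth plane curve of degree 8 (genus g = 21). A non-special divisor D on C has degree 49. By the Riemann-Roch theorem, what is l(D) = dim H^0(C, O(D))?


First, compute the genus of a smooth plane curve of degree 8:
g = (d-1)(d-2)/2 = (8-1)(8-2)/2 = 21
For a non-special divisor D (i.e., h^1(D) = 0), Riemann-Roch gives:
l(D) = deg(D) - g + 1
Since deg(D) = 49 >= 2g - 1 = 41, D is non-special.
l(D) = 49 - 21 + 1 = 29

29


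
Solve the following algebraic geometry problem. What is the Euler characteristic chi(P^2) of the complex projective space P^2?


The complex projective space P^2 has one cell in each even real dimension 0, 2, ..., 4.
The cohomology groups are H^{2k}(P^2) = Z for k = 0,...,2, and 0 otherwise.
Euler characteristic = sum of Betti numbers = 1 per even-dimensional cohomology group.
chi(P^2) = 2 + 1 = 3

3


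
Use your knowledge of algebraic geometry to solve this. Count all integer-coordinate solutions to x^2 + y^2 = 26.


Systematically check integer values of x where x^2 <= 26.
For each valid x, check if 26 - x^2 is a perfect square.
x=1: 26 - 1 = 25, sqrt = 5 (valid)
x=5: 26 - 25 = 1, sqrt = 1 (valid)
Total integer solutions found: 8

8


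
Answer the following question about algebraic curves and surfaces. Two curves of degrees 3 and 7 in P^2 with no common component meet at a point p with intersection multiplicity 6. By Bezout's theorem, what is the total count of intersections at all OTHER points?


By Bezout's theorem, the total intersection number is d1 * d2.
Total = 3 * 7 = 21
Intersection multiplicity at p = 6
Remaining intersections = 21 - 6 = 15

15


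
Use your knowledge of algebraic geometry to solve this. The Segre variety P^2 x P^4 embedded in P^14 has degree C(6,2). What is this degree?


The degree of the Segre variety P^2 x P^4 is C(m+n, m).
= C(6, 2)
= 15

15


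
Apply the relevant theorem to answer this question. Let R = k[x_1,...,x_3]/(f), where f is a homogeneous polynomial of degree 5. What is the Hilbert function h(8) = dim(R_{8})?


For R = k[x_1,...,x_n]/(f) with f homogeneous of degree e:
The Hilbert series is (1 - t^e)/(1 - t)^n.
So h(d) = C(d+n-1, n-1) - C(d-e+n-1, n-1) for d >= e.
With n=3, e=5, d=8:
C(8+3-1, 3-1) = C(10, 2) = 45
C(8-5+3-1, 3-1) = C(5, 2) = 10
h(8) = 45 - 10 = 35

35


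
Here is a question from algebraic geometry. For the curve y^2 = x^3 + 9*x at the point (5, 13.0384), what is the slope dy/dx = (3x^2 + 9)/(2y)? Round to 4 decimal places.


Using implicit differentiation of y^2 = x^3 + 9*x:
2y * dy/dx = 3x^2 + 9
dy/dx = (3x^2 + 9)/(2y)
Numerator: 3*5^2 + 9 = 84
Denominator: 2*13.0384 = 26.0768
dy/dx = 84/26.0768 = 3.2213

3.2213


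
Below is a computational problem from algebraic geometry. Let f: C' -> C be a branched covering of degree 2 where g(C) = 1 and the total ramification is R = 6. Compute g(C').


Riemann-Hurwitz formula: 2g' - 2 = d(2g - 2) + R
Given: d = 2, g = 1, R = 6
2g' - 2 = 2*(2*1 - 2) + 6
2g' - 2 = 2*0 + 6
2g' - 2 = 0 + 6 = 6
2g' = 8
g' = 4

4


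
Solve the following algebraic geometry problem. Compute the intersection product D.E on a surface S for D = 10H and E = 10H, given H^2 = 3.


Using bilinearity of the intersection pairing on a surface S:
(aH).(bH) = ab * (H.H)
We have H^2 = 3.
D.E = (10H).(10H) = 10*10*3
= 100*3
= 300

300


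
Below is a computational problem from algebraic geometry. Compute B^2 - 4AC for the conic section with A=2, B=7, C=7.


The discriminant of a conic Ax^2 + Bxy + Cy^2 + ... = 0 is B^2 - 4AC.
B^2 = 7^2 = 49
4AC = 4*2*7 = 56
Discriminant = 49 - 56 = -7

-7


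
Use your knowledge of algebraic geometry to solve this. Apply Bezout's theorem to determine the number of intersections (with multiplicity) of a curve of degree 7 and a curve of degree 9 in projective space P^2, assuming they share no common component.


Bezout's theorem states the intersection count equals the product of degrees.
Intersection count = 7 * 9 = 63

63


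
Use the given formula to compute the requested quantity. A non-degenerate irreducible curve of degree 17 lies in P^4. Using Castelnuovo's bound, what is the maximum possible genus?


Castelnuovo's bound: write d - 1 = m(r-1) + epsilon with 0 <= epsilon < r-1.
d - 1 = 17 - 1 = 16
r - 1 = 4 - 1 = 3
16 = 5*3 + 1, so m = 5, epsilon = 1
pi(d, r) = m(m-1)(r-1)/2 + m*epsilon
= 5*4*3/2 + 5*1
= 60/2 + 5
= 30 + 5 = 35

35


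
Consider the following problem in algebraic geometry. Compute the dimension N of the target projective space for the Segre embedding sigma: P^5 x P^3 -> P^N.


The Segre embedding maps P^m x P^n into P^N via
all products of coordinates from each factor.
N = (m+1)(n+1) - 1
N = (5+1)(3+1) - 1
N = 6*4 - 1
N = 24 - 1 = 23

23


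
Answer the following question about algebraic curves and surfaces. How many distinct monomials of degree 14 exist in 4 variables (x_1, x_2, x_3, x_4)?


The number of degree-14 monomials in 4 variables is C(d+n-1, n-1).
= C(14+4-1, 4-1) = C(17, 3)
= 680

680


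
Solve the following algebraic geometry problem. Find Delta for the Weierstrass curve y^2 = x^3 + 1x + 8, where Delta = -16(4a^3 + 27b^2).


Compute each component:
4a^3 = 4*1^3 = 4*1 = 4
27b^2 = 27*8^2 = 27*64 = 1728
4a^3 + 27b^2 = 4 + 1728 = 1732
Delta = -16*1732 = -27712

-27712


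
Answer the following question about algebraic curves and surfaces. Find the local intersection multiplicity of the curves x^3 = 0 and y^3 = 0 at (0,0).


The intersection multiplicity of V(x^a) and V(y^b) at the origin is:
I(O; V(x^3), V(y^3)) = dim_k(k[x,y]/(x^3, y^3))
A basis for k[x,y]/(x^3, y^3) is the set of monomials x^i * y^j
where 0 <= i < 3 and 0 <= j < 3.
The number of such monomials is 3 * 3 = 9

9


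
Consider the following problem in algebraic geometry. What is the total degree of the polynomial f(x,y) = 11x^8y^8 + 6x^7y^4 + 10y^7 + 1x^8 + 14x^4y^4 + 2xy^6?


Examine each term for its total degree (sum of exponents).
  Term '11x^8y^8' has total degree 8+8 = 16.
  Term '6x^7y^4' has total degree 7+4 = 11.
  Term '10y^7' has total degree 0+7 = 7.
  Term '1x^8' has total degree 8+0 = 8.
  Term '14x^4y^4' has total degree 4+4 = 8.
  Term '2xy^6' has total degree 1+6 = 7.
The maximum total degree among all terms is 16.

16


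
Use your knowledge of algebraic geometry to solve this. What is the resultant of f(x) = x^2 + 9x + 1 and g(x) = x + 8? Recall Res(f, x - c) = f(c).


For Res(f, x - c), we evaluate f at x = c.
f(-8) = (-8)^2 + 9*(-8) + 1
= 64 - 72 + 1
= -8 + 1 = -7
Res(f, g) = -7

-7


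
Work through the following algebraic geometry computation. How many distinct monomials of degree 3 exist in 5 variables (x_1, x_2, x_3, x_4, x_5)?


The number of degree-3 monomials in 5 variables is C(d+n-1, n-1).
= C(3+5-1, 5-1) = C(7, 4)
= 35

35


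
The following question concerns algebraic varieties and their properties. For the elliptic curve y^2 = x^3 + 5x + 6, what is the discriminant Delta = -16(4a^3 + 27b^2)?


Compute each component:
4a^3 = 4*5^3 = 4*125 = 500
27b^2 = 27*6^2 = 27*36 = 972
4a^3 + 27b^2 = 500 + 972 = 1472
Delta = -16*1472 = -23552

-23552


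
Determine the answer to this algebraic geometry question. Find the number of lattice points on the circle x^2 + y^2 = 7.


Systematically check integer values of x where x^2 <= 7.
For each valid x, check if 7 - x^2 is a perfect square.
Total integer solutions found: 0

0


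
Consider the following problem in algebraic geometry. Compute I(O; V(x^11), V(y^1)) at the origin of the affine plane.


The intersection multiplicity of V(x^a) and V(y^b) at the origin is:
I(O; V(x^11), V(y^1)) = dim_k(k[x,y]/(x^11, y^1))
A basis for k[x,y]/(x^11, y^1) is the set of monomials x^i * y^j
where 0 <= i < 11 and 0 <= j < 1.
The number of such monomials is 11 * 1 = 11

11


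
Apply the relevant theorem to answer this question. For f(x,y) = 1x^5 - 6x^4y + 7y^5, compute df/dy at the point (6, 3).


df/dy = (-6)*x^4 + 5*7*y^4
At (6,3): (-6)*6^4 + 5*7*3^4
= -7776 + 2835
= -4941

-4941


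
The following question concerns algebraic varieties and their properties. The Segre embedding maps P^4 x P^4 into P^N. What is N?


The Segre embedding maps P^m x P^n into P^N via
all products of coordinates from each factor.
N = (m+1)(n+1) - 1
N = (4+1)(4+1) - 1
N = 5*5 - 1
N = 25 - 1 = 24

24


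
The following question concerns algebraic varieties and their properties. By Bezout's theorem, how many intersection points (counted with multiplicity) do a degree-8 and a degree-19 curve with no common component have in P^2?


Bezout's theorem states the intersection count equals the product of degrees.
Intersection count = 8 * 19 = 152

152


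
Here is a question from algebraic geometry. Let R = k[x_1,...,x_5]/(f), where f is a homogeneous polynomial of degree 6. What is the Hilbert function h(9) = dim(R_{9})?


For R = k[x_1,...,x_n]/(f) with f homogeneous of degree e:
The Hilbert series is (1 - t^e)/(1 - t)^n.
So h(d) = C(d+n-1, n-1) - C(d-e+n-1, n-1) for d >= e.
With n=5, e=6, d=9:
C(9+5-1, 5-1) = C(13, 4) = 715
C(9-6+5-1, 5-1) = C(7, 4) = 35
h(9) = 715 - 35 = 680

680


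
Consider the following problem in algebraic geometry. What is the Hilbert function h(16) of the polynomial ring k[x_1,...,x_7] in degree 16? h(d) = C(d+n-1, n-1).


The Hilbert function for the polynomial ring in 7 variables is:
h(d) = C(d+n-1, n-1)
h(16) = C(16+7-1, 7-1) = C(22, 6)
= 22! / (6! * 16!)
= 74613

74613


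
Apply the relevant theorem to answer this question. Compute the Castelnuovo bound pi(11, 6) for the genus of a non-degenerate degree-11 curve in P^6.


Castelnuovo's bound: write d - 1 = m(r-1) + epsilon with 0 <= epsilon < r-1.
d - 1 = 11 - 1 = 10
r - 1 = 6 - 1 = 5
10 = 2*5 + 0, so m = 2, epsilon = 0
pi(d, r) = m(m-1)(r-1)/2 + m*epsilon
= 2*1*5/2 + 2*0
= 10/2 + 0
= 5 + 0 = 5

5


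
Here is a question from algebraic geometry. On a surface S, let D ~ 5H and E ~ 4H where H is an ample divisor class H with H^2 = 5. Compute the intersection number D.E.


Using bilinearity of the intersection pairing on a surface S:
(aH).(bH) = ab * (H.H)
We have H^2 = 5.
D.E = (5H).(4H) = 5*4*5
= 20*5
= 100

100


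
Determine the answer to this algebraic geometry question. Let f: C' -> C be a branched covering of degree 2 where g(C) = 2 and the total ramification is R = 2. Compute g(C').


Riemann-Hurwitz formula: 2g' - 2 = d(2g - 2) + R
Given: d = 2, g = 2, R = 2
2g' - 2 = 2*(2*2 - 2) + 2
2g' - 2 = 2*2 + 2
2g' - 2 = 4 + 2 = 6
2g' = 8
g' = 4

4


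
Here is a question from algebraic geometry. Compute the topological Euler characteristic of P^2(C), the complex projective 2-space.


The complex projective space P^2 has one cell in each even real dimension 0, 2, ..., 4.
The cohomology groups are H^{2k}(P^2) = Z for k = 0,...,2, and 0 otherwise.
Euler characteristic = sum of Betti numbers = 1 per even-dimensional cohomology group.
chi(P^2) = 2 + 1 = 3

3


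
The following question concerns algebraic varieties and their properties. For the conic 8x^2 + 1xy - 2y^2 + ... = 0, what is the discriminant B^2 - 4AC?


The discriminant of a conic Ax^2 + Bxy + Cy^2 + ... = 0 is B^2 - 4AC.
B^2 = 1^2 = 1
4AC = 4*8*(-2) = -64
Discriminant = 1 + 64 = 65

65


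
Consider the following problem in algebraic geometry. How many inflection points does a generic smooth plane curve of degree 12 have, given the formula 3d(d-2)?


For a general smooth plane curve C of degree d, the inflection points are
the intersection of C with its Hessian curve, which has degree 3(d-2).
By Bezout, the total intersection number is d * 3(d-2) = 12 * 30 = 360.
For a general curve every flex is ordinary, so each contributes
multiplicity 1 to C·Hess(C), and the number of distinct inflection
points is 3d(d-2).
Inflection points = 3*12*(12-2) = 3*12*10 = 360

360


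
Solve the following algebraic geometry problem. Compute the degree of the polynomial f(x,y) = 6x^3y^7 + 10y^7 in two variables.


Examine each term for its total degree (sum of exponents).
  Term '6x^3y^7' has total degree 3+7 = 10.
  Term '10y^7' has total degree 0+7 = 7.
The maximum total degree among all terms is 10.

10


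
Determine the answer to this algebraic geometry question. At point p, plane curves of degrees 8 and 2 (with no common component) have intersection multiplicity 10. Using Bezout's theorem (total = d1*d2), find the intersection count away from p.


By Bezout's theorem, the total intersection number is d1 * d2.
Total = 8 * 2 = 16
Intersection multiplicity at p = 10
Remaining intersections = 16 - 10 = 6

6


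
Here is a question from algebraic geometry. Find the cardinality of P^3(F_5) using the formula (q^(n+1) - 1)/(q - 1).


P^3(F_5) has (q^(n+1) - 1)/(q - 1) points.
= 5^3 + 5^2 + 5^1 + 5^0
= 125 + 25 + 5 + 1
= 156

156


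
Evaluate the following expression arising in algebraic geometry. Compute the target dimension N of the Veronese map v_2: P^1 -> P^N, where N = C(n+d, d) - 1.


The Veronese embedding v_d: P^n -> P^N maps each point to all
degree-d monomials in n+1 homogeneous coordinates.
N = C(n+d, d) - 1
N = C(1+2, 2) - 1
N = C(3, 2) - 1
C(3, 2) = 3
N = 3 - 1 = 2

2


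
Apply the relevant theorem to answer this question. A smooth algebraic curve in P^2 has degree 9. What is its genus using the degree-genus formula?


Using the genus formula for smooth plane curves:
g = (d-1)(d-2)/2
g = (9-1)(9-2)/2
g = 8*7/2
g = 56/2 = 28

28


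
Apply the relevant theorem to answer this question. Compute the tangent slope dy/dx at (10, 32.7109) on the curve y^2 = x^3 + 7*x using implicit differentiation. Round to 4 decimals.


Using implicit differentiation of y^2 = x^3 + 7*x:
2y * dy/dx = 3x^2 + 7
dy/dx = (3x^2 + 7)/(2y)
Numerator: 3*10^2 + 7 = 307
Denominator: 2*32.7109 = 65.4218
dy/dx = 307/65.4218 = 4.6926

4.6926


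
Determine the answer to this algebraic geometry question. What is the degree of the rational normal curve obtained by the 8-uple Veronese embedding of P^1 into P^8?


The rational normal curve in P^8 is the image of P^1 under the 8-uple Veronese.
A general hyperplane in P^8 pulls back to a degree-8 form on P^1, which has 8 zeros,
so the curve meets a general hyperplane in 8 points. Degree = 8.

8


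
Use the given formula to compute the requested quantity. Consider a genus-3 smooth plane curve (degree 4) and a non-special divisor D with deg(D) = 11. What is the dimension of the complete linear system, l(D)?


First, compute the genus of a smooth plane curve of degree 4:
g = (d-1)(d-2)/2 = (4-1)(4-2)/2 = 3
For a non-special divisor D (i.e., h^1(D) = 0), Riemann-Roch gives:
l(D) = deg(D) - g + 1
Since deg(D) = 11 >= 2g - 1 = 5, D is non-special.
l(D) = 11 - 3 + 1 = 9

9


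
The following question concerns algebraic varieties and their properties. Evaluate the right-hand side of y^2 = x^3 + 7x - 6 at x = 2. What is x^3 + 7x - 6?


Compute x^3 + 7x - 6 at x = 2:
x^3 = 2^3 = 8
7*x = 7*2 = 14
Sum: 8 + 14 - 6 = 16

16


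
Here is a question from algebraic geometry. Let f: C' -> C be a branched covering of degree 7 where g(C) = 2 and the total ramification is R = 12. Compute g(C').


Riemann-Hurwitz formula: 2g' - 2 = d(2g - 2) + R
Given: d = 7, g = 2, R = 12
2g' - 2 = 7*(2*2 - 2) + 12
2g' - 2 = 7*2 + 12
2g' - 2 = 14 + 12 = 26
2g' = 28
g' = 14

14


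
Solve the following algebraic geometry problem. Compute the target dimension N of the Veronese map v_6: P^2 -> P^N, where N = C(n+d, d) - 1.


The Veronese embedding v_d: P^n -> P^N maps each point to all
degree-d monomials in n+1 homogeneous coordinates.
N = C(n+d, d) - 1
N = C(2+6, 6) - 1
N = C(8, 6) - 1
C(8, 6) = 28
N = 28 - 1 = 27

27


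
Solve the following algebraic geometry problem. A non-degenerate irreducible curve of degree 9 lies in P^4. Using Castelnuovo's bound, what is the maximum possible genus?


Castelnuovo's bound: write d - 1 = m(r-1) + epsilon with 0 <= epsilon < r-1.
d - 1 = 9 - 1 = 8
r - 1 = 4 - 1 = 3
8 = 2*3 + 2, so m = 2, epsilon = 2
pi(d, r) = m(m-1)(r-1)/2 + m*epsilon
= 2*1*3/2 + 2*2
= 6/2 + 4
= 3 + 4 = 7

7


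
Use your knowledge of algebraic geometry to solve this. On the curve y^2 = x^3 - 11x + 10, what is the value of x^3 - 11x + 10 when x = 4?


Compute x^3 - 11x + 10 at x = 4:
x^3 = 4^3 = 64
(-11)*x = (-11)*4 = -44
Sum: 64 - 44 + 10 = 30

30


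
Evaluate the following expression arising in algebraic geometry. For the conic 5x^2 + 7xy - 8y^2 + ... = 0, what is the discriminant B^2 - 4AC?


The discriminant of a conic Ax^2 + Bxy + Cy^2 + ... = 0 is B^2 - 4AC.
B^2 = 7^2 = 49
4AC = 4*5*(-8) = -160
Discriminant = 49 + 160 = 209

209


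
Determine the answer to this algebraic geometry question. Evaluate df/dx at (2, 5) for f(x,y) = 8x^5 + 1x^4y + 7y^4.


df/dx = 5*8*x^4 + 4*1*x^3*y
At (2,5): 5*8*2^4 + 4*1*2^3*5
= 640 + 160
= 800

800


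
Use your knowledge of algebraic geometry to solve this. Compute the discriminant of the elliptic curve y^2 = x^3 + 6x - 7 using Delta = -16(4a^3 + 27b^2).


Compute each component:
4a^3 = 4*6^3 = 4*216 = 864
27b^2 = 27*(-7)^2 = 27*49 = 1323
4a^3 + 27b^2 = 864 + 1323 = 2187
Delta = -16*2187 = -34992

-34992


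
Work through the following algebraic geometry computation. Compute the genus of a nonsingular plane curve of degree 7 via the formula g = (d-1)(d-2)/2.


Using the genus formula for smooth plane curves:
g = (d-1)(d-2)/2
g = (7-1)(7-2)/2
g = 6*5/2
g = 30/2 = 15

15


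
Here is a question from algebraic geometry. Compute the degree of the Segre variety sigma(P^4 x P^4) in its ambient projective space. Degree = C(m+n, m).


The degree of the Segre variety P^4 x P^4 is C(m+n, m).
= C(8, 4)
= 70

70


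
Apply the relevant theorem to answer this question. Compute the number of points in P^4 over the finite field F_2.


P^4(F_2) has (q^(n+1) - 1)/(q - 1) points.
= 2^4 + 2^3 + 2^2 + 2^1 + 2^0
= 16 + 8 + 4 + 2 + 1
= 31

31


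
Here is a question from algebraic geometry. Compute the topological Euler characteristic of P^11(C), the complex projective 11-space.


The complex projective space P^11 has one cell in each even real dimension 0, 2, ..., 22.
The cohomology groups are H^{2k}(P^11) = Z for k = 0,...,11, and 0 otherwise.
Euler characteristic = sum of Betti numbers = 1 per even-dimensional cohomology group.
chi(P^11) = 11 + 1 = 12

12


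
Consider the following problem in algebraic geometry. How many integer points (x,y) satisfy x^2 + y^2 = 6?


Systematically check integer values of x where x^2 <= 6.
For each valid x, check if 6 - x^2 is a perfect square.
Total integer solutions found: 0

0


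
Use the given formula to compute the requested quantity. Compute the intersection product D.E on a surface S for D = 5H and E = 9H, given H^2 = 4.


Using bilinearity of the intersection pairing on a surface S:
(aH).(bH) = ab * (H.H)
We have H^2 = 4.
D.E = (5H).(9H) = 5*9*4
= 45*4
= 180

180


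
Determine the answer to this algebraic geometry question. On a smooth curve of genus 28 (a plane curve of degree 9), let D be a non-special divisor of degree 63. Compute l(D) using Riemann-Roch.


First, compute the genus of a smooth plane curve of degree 9:
g = (d-1)(d-2)/2 = (9-1)(9-2)/2 = 28
For a non-special divisor D (i.e., h^1(D) = 0), Riemann-Roch gives:
l(D) = deg(D) - g + 1
Since deg(D) = 63 >= 2g - 1 = 55, D is non-special.
l(D) = 63 - 28 + 1 = 36

36


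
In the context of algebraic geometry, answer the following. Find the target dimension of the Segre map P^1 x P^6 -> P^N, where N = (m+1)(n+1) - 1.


The Segre embedding maps P^m x P^n into P^N via
all products of coordinates from each factor.
N = (m+1)(n+1) - 1
N = (1+1)(6+1) - 1
N = 2*7 - 1
N = 14 - 1 = 13

13


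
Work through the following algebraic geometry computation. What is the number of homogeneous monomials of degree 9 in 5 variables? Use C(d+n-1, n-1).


The number of degree-9 monomials in 5 variables is C(d+n-1, n-1).
= C(9+5-1, 5-1) = C(13, 4)
= 715

715


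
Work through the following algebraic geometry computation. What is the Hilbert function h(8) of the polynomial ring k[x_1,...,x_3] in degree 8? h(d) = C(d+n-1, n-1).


The Hilbert function for the polynomial ring in 3 variables is:
h(d) = C(d+n-1, n-1)
h(8) = C(8+3-1, 3-1) = C(10, 2)
= 10! / (2! * 8!)
= 45

45


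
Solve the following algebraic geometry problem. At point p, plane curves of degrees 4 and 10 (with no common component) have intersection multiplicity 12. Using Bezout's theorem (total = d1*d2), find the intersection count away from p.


By Bezout's theorem, the total intersection number is d1 * d2.
Total = 4 * 10 = 40
Intersection multiplicity at p = 12
Remaining intersections = 40 - 12 = 28

28


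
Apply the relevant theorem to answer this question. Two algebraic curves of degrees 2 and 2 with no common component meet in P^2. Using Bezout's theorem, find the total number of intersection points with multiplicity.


Bezout's theorem states the intersection count equals the product of degrees.
Intersection count = 2 * 2 = 4

4


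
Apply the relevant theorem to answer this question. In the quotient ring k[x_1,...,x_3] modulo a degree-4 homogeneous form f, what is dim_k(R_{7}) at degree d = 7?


For R = k[x_1,...,x_n]/(f) with f homogeneous of degree e:
The Hilbert series is (1 - t^e)/(1 - t)^n.
So h(d) = C(d+n-1, n-1) - C(d-e+n-1, n-1) for d >= e.
With n=3, e=4, d=7:
C(7+3-1, 3-1) = C(9, 2) = 36
C(7-4+3-1, 3-1) = C(5, 2) = 10
h(7) = 36 - 10 = 26

26


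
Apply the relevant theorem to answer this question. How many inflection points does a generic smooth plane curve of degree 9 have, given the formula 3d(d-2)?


For a general smooth plane curve C of degree d, the inflection points are
the intersection of C with its Hessian curve, which has degree 3(d-2).
By Bezout, the total intersection number is d * 3(d-2) = 9 * 21 = 189.
For a general curve every flex is ordinary, so each contributes
multiplicity 1 to C·Hess(C), and the number of distinct inflection
points is 3d(d-2).
Inflection points = 3*9*(9-2) = 3*9*7 = 189

189


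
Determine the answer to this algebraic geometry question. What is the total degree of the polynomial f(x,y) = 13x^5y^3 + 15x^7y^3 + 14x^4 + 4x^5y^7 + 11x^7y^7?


Examine each term for its total degree (sum of exponents).
  Term '13x^5y^3' has total degree 5+3 = 8.
  Term '15x^7y^3' has total degree 7+3 = 10.
  Term '14x^4' has total degree 4+0 = 4.
  Term '4x^5y^7' has total degree 5+7 = 12.
  Term '11x^7y^7' has total degree 7+7 = 14.
The maximum total degree among all terms is 14.

14


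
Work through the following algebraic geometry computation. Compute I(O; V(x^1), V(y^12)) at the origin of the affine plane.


The intersection multiplicity of V(x^a) and V(y^b) at the origin is:
I(O; V(x^1), V(y^12)) = dim_k(k[x,y]/(x^1, y^12))
A basis for k[x,y]/(x^1, y^12) is the set of monomials x^i * y^j
where 0 <= i < 1 and 0 <= j < 12.
The number of such monomials is 1 * 12 = 12

12


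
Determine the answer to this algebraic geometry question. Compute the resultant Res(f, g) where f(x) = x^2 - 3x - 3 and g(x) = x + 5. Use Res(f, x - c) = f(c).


For Res(f, x - c), we evaluate f at x = c.
f(-5) = (-5)^2 - 3*(-5) - 3
= 25 + 15 - 3
= 40 - 3 = 37
Res(f, g) = 37

37


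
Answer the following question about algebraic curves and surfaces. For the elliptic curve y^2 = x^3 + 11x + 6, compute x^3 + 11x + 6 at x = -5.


Compute x^3 + 11x + 6 at x = -5:
x^3 = (-5)^3 = -125
11*x = 11*(-5) = -55
Sum: -125 - 55 + 6 = -174

-174


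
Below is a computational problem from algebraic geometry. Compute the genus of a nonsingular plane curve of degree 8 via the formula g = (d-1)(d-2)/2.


Using the genus formula for smooth plane curves:
g = (d-1)(d-2)/2
g = (8-1)(8-2)/2
g = 7*6/2
g = 42/2 = 21

21


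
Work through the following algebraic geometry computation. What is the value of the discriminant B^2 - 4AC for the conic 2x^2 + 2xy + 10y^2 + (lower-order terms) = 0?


The discriminant of a conic Ax^2 + Bxy + Cy^2 + ... = 0 is B^2 - 4AC.
B^2 = 2^2 = 4
4AC = 4*2*10 = 80
Discriminant = 4 - 80 = -76

-76


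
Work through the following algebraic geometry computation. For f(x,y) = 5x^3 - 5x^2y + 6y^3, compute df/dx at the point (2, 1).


df/dx = 3*5*x^2 + 2*(-5)*x^1*y
At (2,1): 3*5*2^2 + 2*(-5)*2^1*1
= 60 - 20
= 40

40


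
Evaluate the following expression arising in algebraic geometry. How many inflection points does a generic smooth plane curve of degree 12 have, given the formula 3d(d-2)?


For a general smooth plane curve C of degree d, the inflection points are
the intersection of C with its Hessian curve, which has degree 3(d-2).
By Bezout, the total intersection number is d * 3(d-2) = 12 * 30 = 360.
For a general curve every flex is ordinary, so each contributes
multiplicity 1 to C·Hess(C), and the number of distinct inflection
points is 3d(d-2).
Inflection points = 3*12*(12-2) = 3*12*10 = 360

360


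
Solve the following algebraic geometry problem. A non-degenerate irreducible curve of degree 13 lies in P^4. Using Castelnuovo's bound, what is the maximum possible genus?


Castelnuovo's bound: write d - 1 = m(r-1) + epsilon with 0 <= epsilon < r-1.
d - 1 = 13 - 1 = 12
r - 1 = 4 - 1 = 3
12 = 4*3 + 0, so m = 4, epsilon = 0
pi(d, r) = m(m-1)(r-1)/2 + m*epsilon
= 4*3*3/2 + 4*0
= 36/2 + 0
= 18 + 0 = 18

18


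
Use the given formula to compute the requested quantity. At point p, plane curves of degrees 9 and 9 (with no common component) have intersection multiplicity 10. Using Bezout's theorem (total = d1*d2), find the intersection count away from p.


By Bezout's theorem, the total intersection number is d1 * d2.
Total = 9 * 9 = 81
Intersection multiplicity at p = 10
Remaining intersections = 81 - 10 = 71

71


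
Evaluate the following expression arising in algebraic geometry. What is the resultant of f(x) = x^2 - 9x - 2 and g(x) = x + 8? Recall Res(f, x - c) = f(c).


For Res(f, x - c), we evaluate f at x = c.
f(-8) = (-8)^2 - 9*(-8) - 2
= 64 + 72 - 2
= 136 - 2 = 134
Res(f, g) = 134

134


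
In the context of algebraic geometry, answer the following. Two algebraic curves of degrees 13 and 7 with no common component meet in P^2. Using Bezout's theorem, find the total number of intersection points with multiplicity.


Bezout's theorem states the intersection count equals the product of degrees.
Intersection count = 13 * 7 = 91

91


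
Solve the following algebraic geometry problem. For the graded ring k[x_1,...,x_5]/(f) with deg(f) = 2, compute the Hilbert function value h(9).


For R = k[x_1,...,x_n]/(f) with f homogeneous of degree e:
The Hilbert series is (1 - t^e)/(1 - t)^n.
So h(d) = C(d+n-1, n-1) - C(d-e+n-1, n-1) for d >= e.
With n=5, e=2, d=9:
C(9+5-1, 5-1) = C(13, 4) = 715
C(9-2+5-1, 5-1) = C(11, 4) = 330
h(9) = 715 - 330 = 385

385


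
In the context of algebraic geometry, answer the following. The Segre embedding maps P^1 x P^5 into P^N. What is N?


The Segre embedding maps P^m x P^n into P^N via
all products of coordinates from each factor.
N = (m+1)(n+1) - 1
N = (1+1)(5+1) - 1
N = 2*6 - 1
N = 12 - 1 = 11

11


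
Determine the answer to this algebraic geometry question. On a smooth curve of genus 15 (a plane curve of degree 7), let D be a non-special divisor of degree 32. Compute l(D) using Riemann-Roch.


First, compute the genus of a smooth plane curve of degree 7:
g = (d-1)(d-2)/2 = (7-1)(7-2)/2 = 15
For a non-special divisor D (i.e., h^1(D) = 0), Riemann-Roch gives:
l(D) = deg(D) - g + 1
Since deg(D) = 32 >= 2g - 1 = 29, D is non-special.
l(D) = 32 - 15 + 1 = 18

18


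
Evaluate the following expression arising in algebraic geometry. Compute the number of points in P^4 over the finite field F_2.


P^4(F_2) has (q^(n+1) - 1)/(q - 1) points.
= 2^4 + 2^3 + 2^2 + 2^1 + 2^0
= 16 + 8 + 4 + 2 + 1
= 31

31


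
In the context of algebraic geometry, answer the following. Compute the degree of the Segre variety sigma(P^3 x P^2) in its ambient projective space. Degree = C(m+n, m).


The degree of the Segre variety P^3 x P^2 is C(m+n, m).
= C(5, 3)
= 10

10


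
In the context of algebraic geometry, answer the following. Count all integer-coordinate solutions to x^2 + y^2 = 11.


Systematically check integer values of x where x^2 <= 11.
For each valid x, check if 11 - x^2 is a perfect square.
Total integer solutions found: 0

0


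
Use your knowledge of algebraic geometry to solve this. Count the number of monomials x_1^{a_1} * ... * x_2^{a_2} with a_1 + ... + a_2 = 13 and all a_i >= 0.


The number of degree-13 monomials in 2 variables is C(d+n-1, n-1).
= C(13+2-1, 2-1) = C(14, 1)
= 14

14


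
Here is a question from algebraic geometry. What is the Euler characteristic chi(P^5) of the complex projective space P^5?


The complex projective space P^5 has one cell in each even real dimension 0, 2, ..., 10.
The cohomology groups are H^{2k}(P^5) = Z for k = 0,...,5, and 0 otherwise.
Euler characteristic = sum of Betti numbers = 1 per even-dimensional cohomology group.
chi(P^5) = 5 + 1 = 6

6


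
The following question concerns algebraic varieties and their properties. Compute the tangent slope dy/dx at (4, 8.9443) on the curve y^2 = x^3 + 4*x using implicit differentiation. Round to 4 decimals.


Using implicit differentiation of y^2 = x^3 + 4*x:
2y * dy/dx = 3x^2 + 4
dy/dx = (3x^2 + 4)/(2y)
Numerator: 3*4^2 + 4 = 52
Denominator: 2*8.9443 = 17.8886
dy/dx = 52/17.8886 = 2.9069

2.9069


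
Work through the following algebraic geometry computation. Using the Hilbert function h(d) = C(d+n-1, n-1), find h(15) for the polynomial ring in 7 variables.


The Hilbert function for the polynomial ring in 7 variables is:
h(d) = C(d+n-1, n-1)
h(15) = C(15+7-1, 7-1) = C(21, 6)
= 21! / (6! * 15!)
= 54264

54264


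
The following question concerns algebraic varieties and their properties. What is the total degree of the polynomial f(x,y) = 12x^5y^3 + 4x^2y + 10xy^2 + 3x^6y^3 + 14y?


Examine each term for its total degree (sum of exponents).
  Term '12x^5y^3' has total degree 5+3 = 8.
  Term '4x^2y' has total degree 2+1 = 3.
  Term '10xy^2' has total degree 1+2 = 3.
  Term '3x^6y^3' has total degree 6+3 = 9.
  Term '14y' has total degree 0+1 = 1.
The maximum total degree among all terms is 9.

9


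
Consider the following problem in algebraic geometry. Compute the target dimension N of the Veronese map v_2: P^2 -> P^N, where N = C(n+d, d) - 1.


The Veronese embedding v_d: P^n -> P^N maps each point to all
degree-d monomials in n+1 homogeneous coordinates.
N = C(n+d, d) - 1
N = C(2+2, 2) - 1
N = C(4, 2) - 1
C(4, 2) = 6
N = 6 - 1 = 5

5


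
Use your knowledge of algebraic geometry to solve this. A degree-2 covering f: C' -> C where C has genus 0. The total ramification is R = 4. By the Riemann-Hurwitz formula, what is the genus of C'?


Riemann-Hurwitz formula: 2g' - 2 = d(2g - 2) + R
Given: d = 2, g = 0, R = 4
2g' - 2 = 2*(2*0 - 2) + 4
2g' - 2 = 2*(-2) + 4
2g' - 2 = -4 + 4 = 0
2g' = 2
g' = 1

1


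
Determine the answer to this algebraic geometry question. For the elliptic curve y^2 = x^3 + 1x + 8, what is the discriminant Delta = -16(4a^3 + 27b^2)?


Compute each component:
4a^3 = 4*1^3 = 4*1 = 4
27b^2 = 27*8^2 = 27*64 = 1728
4a^3 + 27b^2 = 4 + 1728 = 1732
Delta = -16*1732 = -27712

-27712


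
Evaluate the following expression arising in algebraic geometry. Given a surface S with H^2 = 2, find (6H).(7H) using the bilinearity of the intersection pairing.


Using bilinearity of the intersection pairing on a surface S:
(aH).(bH) = ab * (H.H)
We have H^2 = 2.
D.E = (6H).(7H) = 6*7*2
= 42*2
= 84

84


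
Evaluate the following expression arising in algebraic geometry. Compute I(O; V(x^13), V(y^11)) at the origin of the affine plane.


The intersection multiplicity of V(x^a) and V(y^b) at the origin is:
I(O; V(x^13), V(y^11)) = dim_k(k[x,y]/(x^13, y^11))
A basis for k[x,y]/(x^13, y^11) is the set of monomials x^i * y^j
where 0 <= i < 13 and 0 <= j < 11.
The number of such monomials is 13 * 11 = 143

143


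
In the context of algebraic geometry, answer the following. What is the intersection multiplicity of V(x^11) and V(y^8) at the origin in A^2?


The intersection multiplicity of V(x^a) and V(y^b) at the origin is:
I(O; V(x^11), V(y^8)) = dim_k(k[x,y]/(x^11, y^8))
A basis for k[x,y]/(x^11, y^8) is the set of monomials x^i * y^j
where 0 <= i < 11 and 0 <= j < 8.
The number of such monomials is 11 * 8 = 88

88


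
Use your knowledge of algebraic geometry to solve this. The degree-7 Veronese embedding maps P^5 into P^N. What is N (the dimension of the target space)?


The Veronese embedding v_d: P^n -> P^N maps each point to all
degree-d monomials in n+1 homogeneous coordinates.
N = C(n+d, d) - 1
N = C(5+7, 7) - 1
N = C(12, 7) - 1
C(12, 7) = 792
N = 792 - 1 = 791

791


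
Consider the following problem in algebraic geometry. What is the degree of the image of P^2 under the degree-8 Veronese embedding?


The Veronese variety v_8(P^2) has degree d^r.
d^r = 8^2 = 64

64


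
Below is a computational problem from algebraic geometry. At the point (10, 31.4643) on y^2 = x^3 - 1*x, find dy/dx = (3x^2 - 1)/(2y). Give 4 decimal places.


Using implicit differentiation of y^2 = x^3 - 1*x:
2y * dy/dx = 3x^2 - 1
dy/dx = (3x^2 - 1)/(2y)
Numerator: 3*10^2 - 1 = 299
Denominator: 2*31.4643 = 62.9286
dy/dx = 299/62.9286 = 4.7514

4.7514


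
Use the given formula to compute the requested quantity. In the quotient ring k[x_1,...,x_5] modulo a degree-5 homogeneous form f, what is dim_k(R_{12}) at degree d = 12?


For R = k[x_1,...,x_n]/(f) with f homogeneous of degree e:
The Hilbert series is (1 - t^e)/(1 - t)^n.
So h(d) = C(d+n-1, n-1) - C(d-e+n-1, n-1) for d >= e.
With n=5, e=5, d=12:
C(12+5-1, 5-1) = C(16, 4) = 1820
C(12-5+5-1, 5-1) = C(11, 4) = 330
h(12) = 1820 - 330 = 1490

1490


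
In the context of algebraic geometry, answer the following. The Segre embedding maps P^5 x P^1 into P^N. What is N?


The Segre embedding maps P^m x P^n into P^N via
all products of coordinates from each factor.
N = (m+1)(n+1) - 1
N = (5+1)(1+1) - 1
N = 6*2 - 1
N = 12 - 1 = 11

11


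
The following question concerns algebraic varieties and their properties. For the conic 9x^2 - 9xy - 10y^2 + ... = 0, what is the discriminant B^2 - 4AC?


The discriminant of a conic Ax^2 + Bxy + Cy^2 + ... = 0 is B^2 - 4AC.
B^2 = (-9)^2 = 81
4AC = 4*9*(-10) = -360
Discriminant = 81 + 360 = 441

441


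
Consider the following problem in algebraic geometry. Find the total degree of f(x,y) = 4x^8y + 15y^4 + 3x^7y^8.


Examine each term for its total degree (sum of exponents).
  Term '4x^8y' has total degree 8+1 = 9.
  Term '15y^4' has total degree 0+4 = 4.
  Term '3x^7y^8' has total degree 7+8 = 15.
The maximum total degree among all terms is 15.

15


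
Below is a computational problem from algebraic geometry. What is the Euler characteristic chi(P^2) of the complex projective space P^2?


The complex projective space P^2 has one cell in each even real dimension 0, 2, ..., 4.
The cohomology groups are H^{2k}(P^2) = Z for k = 0,...,2, and 0 otherwise.
Euler characteristic = sum of Betti numbers = 1 per even-dimensional cohomology group.
chi(P^2) = 2 + 1 = 3

3


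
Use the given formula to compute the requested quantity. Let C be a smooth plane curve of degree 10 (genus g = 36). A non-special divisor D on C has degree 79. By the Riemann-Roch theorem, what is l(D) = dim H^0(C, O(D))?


First, compute the genus of a smooth plane curve of degree 10:
g = (d-1)(d-2)/2 = (10-1)(10-2)/2 = 36
For a non-special divisor D (i.e., h^1(D) = 0), Riemann-Roch gives:
l(D) = deg(D) - g + 1
Since deg(D) = 79 >= 2g - 1 = 71, D is non-special.
l(D) = 79 - 36 + 1 = 44

44


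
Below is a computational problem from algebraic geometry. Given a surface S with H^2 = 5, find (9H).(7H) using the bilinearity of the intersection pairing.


Using bilinearity of the intersection pairing on a surface S:
(aH).(bH) = ab * (H.H)
We have H^2 = 5.
D.E = (9H).(7H) = 9*7*5
= 63*5
= 315

315


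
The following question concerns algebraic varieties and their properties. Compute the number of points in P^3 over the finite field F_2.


P^3(F_2) has (q^(n+1) - 1)/(q - 1) points.
= 2^3 + 2^2 + 2^1 + 2^0
= 8 + 4 + 2 + 1
= 15

15
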